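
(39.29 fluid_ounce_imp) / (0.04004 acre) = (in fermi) 6.89e+09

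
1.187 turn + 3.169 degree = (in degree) 430.5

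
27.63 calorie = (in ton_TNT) 2.763e-08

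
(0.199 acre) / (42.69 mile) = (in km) 1.172e-05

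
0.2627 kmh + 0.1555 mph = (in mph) 0.3187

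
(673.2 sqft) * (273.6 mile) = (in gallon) 7.275e+09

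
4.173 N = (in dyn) 4.173e+05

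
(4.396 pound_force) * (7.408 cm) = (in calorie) 0.3462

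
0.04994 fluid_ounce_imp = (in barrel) 8.925e-06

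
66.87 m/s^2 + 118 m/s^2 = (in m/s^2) 184.9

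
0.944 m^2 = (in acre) 0.0002333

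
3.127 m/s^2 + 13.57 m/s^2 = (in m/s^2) 16.7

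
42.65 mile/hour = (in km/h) 68.64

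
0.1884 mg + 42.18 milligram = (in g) 0.04237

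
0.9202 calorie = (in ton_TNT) 9.202e-10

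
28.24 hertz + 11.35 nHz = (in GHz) 2.824e-08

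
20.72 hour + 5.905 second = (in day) 0.8634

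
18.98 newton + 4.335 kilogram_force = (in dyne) 6.149e+06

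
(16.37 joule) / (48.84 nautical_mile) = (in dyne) 18.1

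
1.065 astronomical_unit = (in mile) 9.9e+07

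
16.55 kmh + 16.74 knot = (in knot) 25.68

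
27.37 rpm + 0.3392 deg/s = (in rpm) 27.43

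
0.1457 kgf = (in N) 1.429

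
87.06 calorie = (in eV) 2.274e+21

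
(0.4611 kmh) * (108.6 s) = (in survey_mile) 0.008643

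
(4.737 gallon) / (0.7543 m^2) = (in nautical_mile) 1.284e-05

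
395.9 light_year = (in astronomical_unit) 2.504e+07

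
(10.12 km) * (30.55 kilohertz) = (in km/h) 1.113e+09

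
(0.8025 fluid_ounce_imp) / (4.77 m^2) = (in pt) 0.01355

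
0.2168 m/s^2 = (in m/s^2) 0.2168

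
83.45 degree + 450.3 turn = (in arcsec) 5.839e+08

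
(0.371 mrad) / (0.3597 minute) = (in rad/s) 1.719e-05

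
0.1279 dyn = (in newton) 1.279e-06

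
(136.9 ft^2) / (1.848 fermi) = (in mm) 6.882e+18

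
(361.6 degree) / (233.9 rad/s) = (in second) 0.02698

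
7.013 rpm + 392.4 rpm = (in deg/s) 2396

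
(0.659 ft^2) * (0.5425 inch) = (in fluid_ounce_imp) 29.69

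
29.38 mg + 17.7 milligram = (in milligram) 47.08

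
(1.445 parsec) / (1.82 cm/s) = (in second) 2.45e+18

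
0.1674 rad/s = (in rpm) 1.599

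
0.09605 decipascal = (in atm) 9.479e-08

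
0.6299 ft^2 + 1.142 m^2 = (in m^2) 1.201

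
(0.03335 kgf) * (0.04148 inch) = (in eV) 2.151e+15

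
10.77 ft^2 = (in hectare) 0.0001001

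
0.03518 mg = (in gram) 3.518e-05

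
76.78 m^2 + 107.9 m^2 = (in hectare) 0.01847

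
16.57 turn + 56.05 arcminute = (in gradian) 6629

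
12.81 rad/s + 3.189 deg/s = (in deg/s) 737.1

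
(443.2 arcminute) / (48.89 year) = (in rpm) 7.985e-10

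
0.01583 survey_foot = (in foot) 0.01583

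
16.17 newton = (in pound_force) 3.635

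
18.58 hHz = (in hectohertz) 18.58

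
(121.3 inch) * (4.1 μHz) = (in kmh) 4.548e-05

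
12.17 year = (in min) 6.397e+06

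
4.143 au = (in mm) 6.198e+14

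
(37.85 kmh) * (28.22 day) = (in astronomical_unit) 0.0001714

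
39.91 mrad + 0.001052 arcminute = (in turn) 0.006352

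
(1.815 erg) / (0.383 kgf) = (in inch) 1.902e-06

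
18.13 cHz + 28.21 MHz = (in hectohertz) 2.821e+05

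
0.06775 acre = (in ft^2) 2951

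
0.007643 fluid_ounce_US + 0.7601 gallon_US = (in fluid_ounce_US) 97.3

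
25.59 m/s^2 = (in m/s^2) 25.59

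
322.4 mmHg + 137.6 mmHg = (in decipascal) 6.133e+05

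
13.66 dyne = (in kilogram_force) 1.393e-05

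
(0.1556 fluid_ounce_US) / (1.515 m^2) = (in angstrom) 3.037e+04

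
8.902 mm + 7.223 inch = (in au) 1.286e-12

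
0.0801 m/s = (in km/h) 0.2884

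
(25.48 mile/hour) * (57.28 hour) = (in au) 1.57e-05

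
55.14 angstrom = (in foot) 1.809e-08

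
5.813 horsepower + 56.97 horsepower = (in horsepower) 62.78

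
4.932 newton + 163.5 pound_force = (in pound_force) 164.6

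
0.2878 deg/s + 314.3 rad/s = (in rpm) 3001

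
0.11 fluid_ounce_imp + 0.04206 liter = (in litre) 0.04519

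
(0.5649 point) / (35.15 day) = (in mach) 1.927e-13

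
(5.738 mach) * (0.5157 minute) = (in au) 4.041e-07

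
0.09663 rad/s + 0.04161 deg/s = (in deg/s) 5.578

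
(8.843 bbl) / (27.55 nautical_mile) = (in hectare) 2.755e-09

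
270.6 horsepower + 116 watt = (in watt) 2.019e+05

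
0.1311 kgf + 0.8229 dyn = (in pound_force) 0.289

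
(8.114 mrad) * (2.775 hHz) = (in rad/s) 2.252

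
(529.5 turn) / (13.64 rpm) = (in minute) 38.82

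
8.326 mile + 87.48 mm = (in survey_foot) 4.396e+04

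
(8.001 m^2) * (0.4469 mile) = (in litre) 5.754e+06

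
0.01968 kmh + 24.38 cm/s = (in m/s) 0.2493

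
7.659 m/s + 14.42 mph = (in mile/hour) 31.55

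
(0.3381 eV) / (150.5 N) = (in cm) 3.599e-20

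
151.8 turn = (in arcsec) 1.967e+08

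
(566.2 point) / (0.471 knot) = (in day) 9.541e-06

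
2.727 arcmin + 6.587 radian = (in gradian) 419.4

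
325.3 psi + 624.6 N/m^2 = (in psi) 325.4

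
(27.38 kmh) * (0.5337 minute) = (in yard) 266.3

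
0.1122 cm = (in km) 1.122e-06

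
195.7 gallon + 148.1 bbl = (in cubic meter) 24.29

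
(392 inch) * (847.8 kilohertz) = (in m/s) 8.441e+06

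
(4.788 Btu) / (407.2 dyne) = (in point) 3.517e+09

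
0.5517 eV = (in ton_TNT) 2.113e-29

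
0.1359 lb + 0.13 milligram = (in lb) 0.1359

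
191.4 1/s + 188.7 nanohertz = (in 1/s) 191.4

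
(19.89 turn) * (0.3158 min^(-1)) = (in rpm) 6.281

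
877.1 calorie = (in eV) 2.291e+22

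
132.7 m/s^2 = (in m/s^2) 132.7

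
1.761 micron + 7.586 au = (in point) 3.217e+15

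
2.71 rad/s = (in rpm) 25.88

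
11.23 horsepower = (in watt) 8374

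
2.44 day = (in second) 2.108e+05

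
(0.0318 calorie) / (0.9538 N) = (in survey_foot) 0.4577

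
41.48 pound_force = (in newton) 184.5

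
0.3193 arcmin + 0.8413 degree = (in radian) 0.01478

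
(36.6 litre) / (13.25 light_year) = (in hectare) 2.92e-23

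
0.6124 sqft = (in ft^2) 0.6124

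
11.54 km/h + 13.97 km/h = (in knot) 13.77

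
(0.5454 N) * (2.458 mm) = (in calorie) 0.0003204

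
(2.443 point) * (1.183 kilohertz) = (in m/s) 1.02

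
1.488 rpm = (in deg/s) 8.928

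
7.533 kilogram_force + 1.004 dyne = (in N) 73.87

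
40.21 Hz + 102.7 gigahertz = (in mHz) 1.027e+14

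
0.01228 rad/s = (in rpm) 0.1173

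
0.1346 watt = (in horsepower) 0.0001805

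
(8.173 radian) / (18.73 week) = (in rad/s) 7.215e-07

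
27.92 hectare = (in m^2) 2.792e+05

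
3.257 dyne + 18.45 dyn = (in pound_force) 4.88e-05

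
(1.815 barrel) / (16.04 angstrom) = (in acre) 4.445e+04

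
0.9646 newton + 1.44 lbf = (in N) 7.37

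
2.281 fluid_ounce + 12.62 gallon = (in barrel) 0.3009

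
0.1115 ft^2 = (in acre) 2.56e-06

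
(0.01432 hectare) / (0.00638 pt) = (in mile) 3.953e+04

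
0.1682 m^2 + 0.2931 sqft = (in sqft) 2.104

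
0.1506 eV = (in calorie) 5.767e-21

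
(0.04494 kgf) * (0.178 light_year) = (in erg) 7.422e+21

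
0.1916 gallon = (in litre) 0.7253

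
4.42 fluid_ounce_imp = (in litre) 0.1256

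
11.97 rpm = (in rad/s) 1.253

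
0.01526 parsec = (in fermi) 4.709e+29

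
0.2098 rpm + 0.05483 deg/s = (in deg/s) 1.314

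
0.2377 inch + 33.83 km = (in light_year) 3.576e-12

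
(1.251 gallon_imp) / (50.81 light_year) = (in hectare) 1.183e-24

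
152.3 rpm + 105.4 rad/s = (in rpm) 1159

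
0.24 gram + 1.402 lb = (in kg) 0.6362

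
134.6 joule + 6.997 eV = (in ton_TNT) 3.217e-08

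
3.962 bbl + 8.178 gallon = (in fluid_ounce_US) 2.235e+04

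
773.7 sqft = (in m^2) 71.88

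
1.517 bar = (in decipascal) 1.517e+06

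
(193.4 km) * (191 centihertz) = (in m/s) 3.694e+05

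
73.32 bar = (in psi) 1063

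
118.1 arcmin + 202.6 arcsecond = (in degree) 2.025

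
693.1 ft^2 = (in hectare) 0.006439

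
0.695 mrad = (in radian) 0.000695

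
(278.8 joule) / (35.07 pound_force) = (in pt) 5066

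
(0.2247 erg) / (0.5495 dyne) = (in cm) 0.4089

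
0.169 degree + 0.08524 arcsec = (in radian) 0.00295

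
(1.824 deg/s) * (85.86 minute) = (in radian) 164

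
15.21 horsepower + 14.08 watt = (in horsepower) 15.23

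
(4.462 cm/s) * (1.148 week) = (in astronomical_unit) 2.071e-07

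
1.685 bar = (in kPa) 168.5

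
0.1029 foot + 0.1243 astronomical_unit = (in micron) 1.86e+16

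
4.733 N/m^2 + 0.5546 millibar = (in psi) 0.00873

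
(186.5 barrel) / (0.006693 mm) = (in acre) 1095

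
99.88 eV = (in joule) 1.6e-17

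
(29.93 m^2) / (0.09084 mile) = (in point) 580.3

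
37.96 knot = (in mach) 0.05735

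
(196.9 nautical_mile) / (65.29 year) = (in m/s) 0.0001771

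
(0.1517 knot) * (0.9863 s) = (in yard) 0.08418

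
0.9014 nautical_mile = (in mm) 1.669e+06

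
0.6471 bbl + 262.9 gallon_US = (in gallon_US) 290.1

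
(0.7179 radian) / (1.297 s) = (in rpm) 5.286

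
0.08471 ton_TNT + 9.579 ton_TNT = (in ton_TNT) 9.664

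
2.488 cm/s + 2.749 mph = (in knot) 2.437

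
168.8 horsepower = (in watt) 1.259e+05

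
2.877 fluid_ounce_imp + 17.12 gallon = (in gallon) 17.14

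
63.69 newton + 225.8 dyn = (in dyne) 6.369e+06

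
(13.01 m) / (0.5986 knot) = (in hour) 0.01174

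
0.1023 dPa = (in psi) 1.484e-06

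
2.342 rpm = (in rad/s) 0.2453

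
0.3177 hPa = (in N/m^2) 31.77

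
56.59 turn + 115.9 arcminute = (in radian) 355.6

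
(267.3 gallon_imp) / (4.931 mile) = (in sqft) 0.001648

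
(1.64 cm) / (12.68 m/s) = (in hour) 3.593e-07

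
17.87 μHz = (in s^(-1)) 1.787e-05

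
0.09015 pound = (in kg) 0.04089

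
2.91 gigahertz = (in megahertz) 2910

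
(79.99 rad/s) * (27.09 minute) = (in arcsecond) 2.682e+10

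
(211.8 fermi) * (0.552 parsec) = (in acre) 0.8915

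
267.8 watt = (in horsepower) 0.3591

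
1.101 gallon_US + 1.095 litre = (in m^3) 0.005263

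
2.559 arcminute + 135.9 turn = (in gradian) 5.436e+04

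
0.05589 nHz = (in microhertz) 5.589e-05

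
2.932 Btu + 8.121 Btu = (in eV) 7.279e+22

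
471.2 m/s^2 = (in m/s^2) 471.2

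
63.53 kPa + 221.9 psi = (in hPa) 1.593e+04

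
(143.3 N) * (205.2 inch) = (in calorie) 178.5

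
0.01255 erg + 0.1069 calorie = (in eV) 2.792e+18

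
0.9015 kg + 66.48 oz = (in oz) 98.28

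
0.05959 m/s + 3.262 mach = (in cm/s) 1.111e+05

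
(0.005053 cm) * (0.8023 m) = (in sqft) 0.0004364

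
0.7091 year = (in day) 258.8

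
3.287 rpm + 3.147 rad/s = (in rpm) 33.34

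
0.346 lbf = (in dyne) 1.539e+05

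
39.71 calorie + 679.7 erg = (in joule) 166.1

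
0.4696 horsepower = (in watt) 350.2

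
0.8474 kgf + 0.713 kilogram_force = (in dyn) 1.53e+06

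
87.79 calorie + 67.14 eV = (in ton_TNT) 8.779e-08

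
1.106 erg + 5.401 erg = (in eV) 4.061e+12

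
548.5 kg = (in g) 5.485e+05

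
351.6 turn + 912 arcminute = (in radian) 2209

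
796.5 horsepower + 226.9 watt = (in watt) 5.942e+05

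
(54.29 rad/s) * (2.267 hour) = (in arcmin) 1.523e+09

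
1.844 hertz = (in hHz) 0.01844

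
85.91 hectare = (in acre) 212.3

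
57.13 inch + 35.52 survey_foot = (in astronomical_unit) 8.207e-11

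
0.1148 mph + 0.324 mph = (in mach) 0.0005761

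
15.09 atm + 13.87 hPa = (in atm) 15.1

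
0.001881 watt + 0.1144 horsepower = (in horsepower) 0.1144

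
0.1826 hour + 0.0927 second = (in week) 0.001087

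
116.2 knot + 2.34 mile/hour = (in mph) 136.1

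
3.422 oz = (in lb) 0.2139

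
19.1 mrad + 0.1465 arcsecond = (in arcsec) 3940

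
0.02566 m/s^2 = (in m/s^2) 0.02566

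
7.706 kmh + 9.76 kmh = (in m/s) 4.852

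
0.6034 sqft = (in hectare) 5.606e-06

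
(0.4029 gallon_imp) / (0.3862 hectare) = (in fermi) 4.743e+08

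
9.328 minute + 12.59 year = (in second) 3.97e+08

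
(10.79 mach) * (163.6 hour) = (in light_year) 2.287e-07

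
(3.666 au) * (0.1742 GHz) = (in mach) 2.806e+17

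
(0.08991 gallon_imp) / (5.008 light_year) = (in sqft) 9.286e-20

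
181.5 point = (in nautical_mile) 3.457e-05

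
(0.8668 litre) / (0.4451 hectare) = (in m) 1.947e-07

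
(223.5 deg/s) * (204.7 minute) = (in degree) 2.745e+06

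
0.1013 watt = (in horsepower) 0.0001358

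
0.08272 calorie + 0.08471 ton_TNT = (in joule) 3.544e+08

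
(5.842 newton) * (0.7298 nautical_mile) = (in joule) 7896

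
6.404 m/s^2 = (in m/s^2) 6.404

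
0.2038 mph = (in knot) 0.1771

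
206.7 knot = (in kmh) 382.8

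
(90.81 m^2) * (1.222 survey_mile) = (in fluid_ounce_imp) 6.285e+09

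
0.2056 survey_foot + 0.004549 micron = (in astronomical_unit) 4.189e-13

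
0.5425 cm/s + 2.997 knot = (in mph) 3.461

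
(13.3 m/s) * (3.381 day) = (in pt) 1.101e+10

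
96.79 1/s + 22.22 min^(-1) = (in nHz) 9.716e+10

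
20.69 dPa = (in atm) 2.042e-05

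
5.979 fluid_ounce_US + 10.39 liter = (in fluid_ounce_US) 357.3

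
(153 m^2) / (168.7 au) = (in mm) 6.062e-09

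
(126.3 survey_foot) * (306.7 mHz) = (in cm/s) 1181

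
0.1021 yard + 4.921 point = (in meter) 0.0951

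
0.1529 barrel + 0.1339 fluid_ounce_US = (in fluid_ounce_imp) 855.7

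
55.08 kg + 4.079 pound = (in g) 5.693e+04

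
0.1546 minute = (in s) 9.276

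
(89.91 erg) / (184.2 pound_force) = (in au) 7.335e-20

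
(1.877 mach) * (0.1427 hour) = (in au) 2.195e-06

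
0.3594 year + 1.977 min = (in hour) 3148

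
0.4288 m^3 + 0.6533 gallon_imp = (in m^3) 0.4318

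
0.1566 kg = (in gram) 156.6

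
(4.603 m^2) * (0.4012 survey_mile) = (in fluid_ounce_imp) 1.046e+08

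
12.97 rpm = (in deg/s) 77.82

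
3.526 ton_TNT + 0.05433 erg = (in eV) 9.208e+28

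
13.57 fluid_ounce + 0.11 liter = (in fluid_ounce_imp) 18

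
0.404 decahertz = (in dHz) 40.4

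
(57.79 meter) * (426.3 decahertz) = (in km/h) 8.869e+05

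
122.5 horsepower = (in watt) 9.135e+04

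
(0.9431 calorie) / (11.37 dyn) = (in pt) 9.838e+07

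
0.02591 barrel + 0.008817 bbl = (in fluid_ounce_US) 186.7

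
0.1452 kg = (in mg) 1.452e+05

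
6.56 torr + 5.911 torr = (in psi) 0.2411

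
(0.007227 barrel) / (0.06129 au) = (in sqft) 1.349e-12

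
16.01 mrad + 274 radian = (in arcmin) 9.42e+05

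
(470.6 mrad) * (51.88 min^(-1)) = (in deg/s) 23.31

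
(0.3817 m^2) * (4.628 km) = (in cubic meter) 1767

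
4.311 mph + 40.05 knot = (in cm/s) 2253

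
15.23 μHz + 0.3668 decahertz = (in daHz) 0.3668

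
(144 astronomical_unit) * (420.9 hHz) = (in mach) 2.663e+15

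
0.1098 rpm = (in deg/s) 0.6588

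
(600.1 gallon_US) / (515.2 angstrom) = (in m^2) 4.409e+07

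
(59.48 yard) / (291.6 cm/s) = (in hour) 0.005181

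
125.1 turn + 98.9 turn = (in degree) 8.064e+04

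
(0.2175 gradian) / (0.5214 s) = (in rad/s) 0.006553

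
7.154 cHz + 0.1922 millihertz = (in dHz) 0.7173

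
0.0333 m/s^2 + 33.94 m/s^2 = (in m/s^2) 33.97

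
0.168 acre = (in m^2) 679.9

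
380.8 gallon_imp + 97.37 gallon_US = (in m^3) 2.1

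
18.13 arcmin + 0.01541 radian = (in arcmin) 71.11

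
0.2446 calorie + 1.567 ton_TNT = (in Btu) 6.214e+06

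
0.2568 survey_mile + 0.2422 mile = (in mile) 0.499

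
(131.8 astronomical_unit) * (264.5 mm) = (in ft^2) 5.614e+13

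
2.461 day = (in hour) 59.06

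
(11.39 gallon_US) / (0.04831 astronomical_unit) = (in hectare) 5.966e-16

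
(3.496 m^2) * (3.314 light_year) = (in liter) 1.096e+20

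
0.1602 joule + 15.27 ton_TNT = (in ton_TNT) 15.27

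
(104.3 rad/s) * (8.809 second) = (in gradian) 5.849e+04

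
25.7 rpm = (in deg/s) 154.2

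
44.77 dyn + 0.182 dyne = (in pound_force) 0.0001011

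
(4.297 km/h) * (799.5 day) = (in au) 0.0005511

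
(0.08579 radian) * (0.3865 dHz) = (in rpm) 0.03166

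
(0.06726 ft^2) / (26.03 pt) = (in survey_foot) 2.233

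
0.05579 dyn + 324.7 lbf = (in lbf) 324.7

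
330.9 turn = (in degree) 1.191e+05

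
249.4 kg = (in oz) 8797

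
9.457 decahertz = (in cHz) 9457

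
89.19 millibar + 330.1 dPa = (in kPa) 8.952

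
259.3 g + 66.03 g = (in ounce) 11.48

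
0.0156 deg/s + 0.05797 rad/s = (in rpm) 0.5562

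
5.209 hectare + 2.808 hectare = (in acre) 19.81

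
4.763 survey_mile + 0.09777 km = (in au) 5.189e-08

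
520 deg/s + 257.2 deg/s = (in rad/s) 13.56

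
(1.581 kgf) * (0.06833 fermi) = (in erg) 1.059e-08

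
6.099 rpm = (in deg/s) 36.59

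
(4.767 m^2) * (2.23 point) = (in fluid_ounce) 126.8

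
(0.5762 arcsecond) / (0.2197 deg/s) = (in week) 1.205e-09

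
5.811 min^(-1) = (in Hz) 0.09685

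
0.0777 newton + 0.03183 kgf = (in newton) 0.3898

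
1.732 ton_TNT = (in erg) 7.247e+16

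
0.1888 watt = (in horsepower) 0.0002532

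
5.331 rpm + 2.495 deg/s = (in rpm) 5.747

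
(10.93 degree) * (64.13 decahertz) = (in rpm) 1168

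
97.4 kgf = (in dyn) 9.552e+07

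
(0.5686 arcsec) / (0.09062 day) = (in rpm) 3.362e-09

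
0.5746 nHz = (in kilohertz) 5.746e-13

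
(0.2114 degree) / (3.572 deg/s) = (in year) 1.877e-09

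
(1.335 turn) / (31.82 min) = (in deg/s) 0.2517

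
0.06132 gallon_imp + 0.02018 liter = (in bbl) 0.00188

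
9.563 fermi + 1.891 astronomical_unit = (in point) 8.019e+14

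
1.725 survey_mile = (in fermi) 2.776e+18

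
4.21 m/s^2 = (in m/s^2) 4.21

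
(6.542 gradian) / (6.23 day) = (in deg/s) 1.094e-05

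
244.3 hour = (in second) 8.795e+05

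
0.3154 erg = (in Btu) 2.989e-11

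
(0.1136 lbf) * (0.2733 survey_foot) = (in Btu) 3.99e-05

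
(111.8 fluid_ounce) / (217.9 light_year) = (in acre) 3.963e-25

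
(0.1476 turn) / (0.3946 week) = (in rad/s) 3.886e-06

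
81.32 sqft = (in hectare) 0.0007555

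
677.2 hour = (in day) 28.22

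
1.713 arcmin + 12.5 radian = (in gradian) 795.8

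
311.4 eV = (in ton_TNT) 1.192e-26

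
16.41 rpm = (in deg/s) 98.46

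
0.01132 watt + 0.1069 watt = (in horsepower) 0.0001585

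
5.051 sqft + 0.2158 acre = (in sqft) 9405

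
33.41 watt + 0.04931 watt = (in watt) 33.46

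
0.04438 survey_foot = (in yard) 0.01479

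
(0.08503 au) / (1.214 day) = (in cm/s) 1.213e+07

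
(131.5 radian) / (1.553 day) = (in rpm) 0.009359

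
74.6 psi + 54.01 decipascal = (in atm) 5.076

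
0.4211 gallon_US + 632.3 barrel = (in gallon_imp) 2.211e+04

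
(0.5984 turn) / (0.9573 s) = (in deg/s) 225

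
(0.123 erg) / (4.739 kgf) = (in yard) 2.894e-10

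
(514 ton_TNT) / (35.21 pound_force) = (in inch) 5.406e+11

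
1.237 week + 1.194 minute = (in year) 0.02373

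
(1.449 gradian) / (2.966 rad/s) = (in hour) 2.132e-06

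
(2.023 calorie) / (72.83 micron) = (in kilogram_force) 1.185e+04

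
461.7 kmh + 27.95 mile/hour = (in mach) 0.4133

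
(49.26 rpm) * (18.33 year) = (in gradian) 1.898e+11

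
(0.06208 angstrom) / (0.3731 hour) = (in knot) 8.984e-15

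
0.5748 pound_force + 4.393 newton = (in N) 6.95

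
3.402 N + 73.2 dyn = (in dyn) 3.403e+05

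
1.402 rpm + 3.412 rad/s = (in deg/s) 203.9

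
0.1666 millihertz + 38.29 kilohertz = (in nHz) 3.829e+13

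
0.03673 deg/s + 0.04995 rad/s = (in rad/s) 0.05059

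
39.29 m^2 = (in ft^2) 422.9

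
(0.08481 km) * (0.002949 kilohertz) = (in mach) 0.7345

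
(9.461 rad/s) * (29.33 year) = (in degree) 5.014e+11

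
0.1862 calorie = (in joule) 0.7791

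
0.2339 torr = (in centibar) 0.03118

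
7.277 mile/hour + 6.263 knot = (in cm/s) 647.5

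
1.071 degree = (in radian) 0.01869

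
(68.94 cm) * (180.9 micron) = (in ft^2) 0.001342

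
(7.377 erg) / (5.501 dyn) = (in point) 38.01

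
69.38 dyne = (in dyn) 69.38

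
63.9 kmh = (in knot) 34.5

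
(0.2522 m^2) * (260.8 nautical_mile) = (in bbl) 7.662e+05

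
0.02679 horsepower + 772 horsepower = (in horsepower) 772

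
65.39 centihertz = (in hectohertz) 0.006539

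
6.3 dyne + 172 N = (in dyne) 1.72e+07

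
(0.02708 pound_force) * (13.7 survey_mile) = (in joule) 2656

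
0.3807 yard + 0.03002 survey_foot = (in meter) 0.3573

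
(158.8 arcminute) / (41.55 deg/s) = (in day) 7.372e-07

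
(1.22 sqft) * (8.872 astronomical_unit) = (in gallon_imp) 3.309e+13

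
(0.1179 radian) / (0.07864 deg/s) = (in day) 0.0009942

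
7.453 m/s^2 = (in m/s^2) 7.453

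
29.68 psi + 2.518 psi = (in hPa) 2220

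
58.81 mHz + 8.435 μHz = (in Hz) 0.05882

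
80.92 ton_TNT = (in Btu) 3.209e+08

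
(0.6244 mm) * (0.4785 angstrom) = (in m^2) 2.988e-14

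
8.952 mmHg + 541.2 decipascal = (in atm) 0.01231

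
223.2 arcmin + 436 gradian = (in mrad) 6914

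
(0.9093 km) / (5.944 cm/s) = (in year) 0.0004851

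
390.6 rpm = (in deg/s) 2344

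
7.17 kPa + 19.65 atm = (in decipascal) 1.998e+07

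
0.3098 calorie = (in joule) 1.296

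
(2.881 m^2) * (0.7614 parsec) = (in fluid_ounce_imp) 2.382e+21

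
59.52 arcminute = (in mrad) 17.31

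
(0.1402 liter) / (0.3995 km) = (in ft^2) 3.777e-06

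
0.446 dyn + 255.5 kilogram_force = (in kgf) 255.5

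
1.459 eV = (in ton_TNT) 5.587e-29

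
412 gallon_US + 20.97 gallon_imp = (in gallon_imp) 364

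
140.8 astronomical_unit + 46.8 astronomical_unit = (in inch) 1.105e+15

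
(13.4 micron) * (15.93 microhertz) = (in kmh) 7.685e-10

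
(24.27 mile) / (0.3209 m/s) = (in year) 0.00386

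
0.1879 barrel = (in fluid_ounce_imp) 1051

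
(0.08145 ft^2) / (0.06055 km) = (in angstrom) 1.25e+06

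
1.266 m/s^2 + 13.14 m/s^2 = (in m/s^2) 14.41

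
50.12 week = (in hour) 8420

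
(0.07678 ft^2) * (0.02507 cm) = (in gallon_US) 0.0004724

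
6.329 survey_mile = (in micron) 1.019e+10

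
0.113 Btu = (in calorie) 28.49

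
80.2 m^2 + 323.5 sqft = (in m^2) 110.3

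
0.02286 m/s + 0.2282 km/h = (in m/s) 0.08625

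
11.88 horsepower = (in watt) 8859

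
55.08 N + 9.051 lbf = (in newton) 95.34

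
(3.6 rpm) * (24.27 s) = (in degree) 524.2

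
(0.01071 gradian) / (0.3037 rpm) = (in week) 8.746e-09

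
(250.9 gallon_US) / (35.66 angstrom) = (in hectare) 2.663e+04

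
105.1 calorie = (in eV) 2.745e+21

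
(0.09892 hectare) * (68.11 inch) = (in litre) 1.711e+06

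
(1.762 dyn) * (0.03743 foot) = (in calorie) 4.805e-08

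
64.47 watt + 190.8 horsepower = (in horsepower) 190.9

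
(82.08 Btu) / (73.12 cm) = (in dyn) 1.184e+10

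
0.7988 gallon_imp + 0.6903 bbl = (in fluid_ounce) 3834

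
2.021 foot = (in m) 0.616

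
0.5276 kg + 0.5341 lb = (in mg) 7.699e+05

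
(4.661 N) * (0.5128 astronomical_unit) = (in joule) 3.576e+11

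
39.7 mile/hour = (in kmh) 63.89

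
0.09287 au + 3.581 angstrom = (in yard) 1.519e+10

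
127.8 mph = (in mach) 0.1678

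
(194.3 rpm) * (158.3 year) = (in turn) 1.617e+10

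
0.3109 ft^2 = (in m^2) 0.02888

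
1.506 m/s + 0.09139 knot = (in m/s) 1.553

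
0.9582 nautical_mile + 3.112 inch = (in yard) 1941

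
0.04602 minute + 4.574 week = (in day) 32.02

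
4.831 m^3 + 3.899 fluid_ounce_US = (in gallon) 1276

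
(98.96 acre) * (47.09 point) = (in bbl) 4.185e+04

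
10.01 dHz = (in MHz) 1.001e-06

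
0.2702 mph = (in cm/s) 12.08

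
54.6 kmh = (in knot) 29.48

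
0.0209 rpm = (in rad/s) 0.002189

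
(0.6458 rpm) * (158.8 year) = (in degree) 1.94e+10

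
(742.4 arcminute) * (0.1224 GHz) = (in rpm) 2.524e+08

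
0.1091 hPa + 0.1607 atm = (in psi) 2.363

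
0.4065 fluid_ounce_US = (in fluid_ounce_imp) 0.4231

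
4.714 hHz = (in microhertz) 4.714e+08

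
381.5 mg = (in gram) 0.3815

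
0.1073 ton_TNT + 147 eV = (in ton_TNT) 0.1073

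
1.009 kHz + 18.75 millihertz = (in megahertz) 0.001009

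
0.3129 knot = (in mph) 0.3601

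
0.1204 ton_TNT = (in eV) 3.144e+27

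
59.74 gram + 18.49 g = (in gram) 78.23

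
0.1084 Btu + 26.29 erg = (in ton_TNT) 2.733e-08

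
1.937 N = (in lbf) 0.4355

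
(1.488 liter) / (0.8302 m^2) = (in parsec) 5.809e-20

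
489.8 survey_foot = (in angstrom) 1.493e+12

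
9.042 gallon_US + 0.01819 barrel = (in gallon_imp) 8.165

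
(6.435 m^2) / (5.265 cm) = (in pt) 3.465e+05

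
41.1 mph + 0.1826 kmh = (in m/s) 18.42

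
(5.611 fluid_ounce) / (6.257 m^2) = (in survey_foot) 8.701e-05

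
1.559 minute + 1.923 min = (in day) 0.002418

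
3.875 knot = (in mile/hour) 4.459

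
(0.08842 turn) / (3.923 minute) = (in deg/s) 0.1352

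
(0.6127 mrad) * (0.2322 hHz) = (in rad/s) 0.01423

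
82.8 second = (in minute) 1.38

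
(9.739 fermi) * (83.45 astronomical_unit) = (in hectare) 1.216e-05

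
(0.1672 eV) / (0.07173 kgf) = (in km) 3.808e-23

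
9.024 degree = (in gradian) 10.03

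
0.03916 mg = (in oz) 1.381e-06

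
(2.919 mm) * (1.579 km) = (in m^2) 4.609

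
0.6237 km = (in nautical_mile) 0.3368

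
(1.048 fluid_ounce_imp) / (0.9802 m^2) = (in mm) 0.03038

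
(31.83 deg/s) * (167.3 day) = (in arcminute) 2.761e+10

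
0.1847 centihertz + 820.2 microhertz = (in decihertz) 0.02667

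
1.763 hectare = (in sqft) 1.898e+05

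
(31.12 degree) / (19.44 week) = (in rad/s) 4.62e-08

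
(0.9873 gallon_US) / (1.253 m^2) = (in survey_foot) 0.009786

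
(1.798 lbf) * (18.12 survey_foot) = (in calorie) 10.56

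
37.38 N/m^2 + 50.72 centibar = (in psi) 7.362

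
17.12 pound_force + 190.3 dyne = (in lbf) 17.12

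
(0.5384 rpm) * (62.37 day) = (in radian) 3.038e+05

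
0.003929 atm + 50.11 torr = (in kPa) 7.079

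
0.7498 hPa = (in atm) 0.00074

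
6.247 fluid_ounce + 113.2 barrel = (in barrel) 113.2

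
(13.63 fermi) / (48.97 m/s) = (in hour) 7.731e-20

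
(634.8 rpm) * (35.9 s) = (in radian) 2386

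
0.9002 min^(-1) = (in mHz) 15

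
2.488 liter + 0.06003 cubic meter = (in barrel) 0.3932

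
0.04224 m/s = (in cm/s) 4.224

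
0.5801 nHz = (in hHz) 5.801e-12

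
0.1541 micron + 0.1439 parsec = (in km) 4.44e+12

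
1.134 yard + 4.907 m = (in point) 1.685e+04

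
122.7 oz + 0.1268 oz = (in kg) 3.482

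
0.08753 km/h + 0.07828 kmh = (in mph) 0.103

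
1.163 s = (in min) 0.01938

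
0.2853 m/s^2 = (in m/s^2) 0.2853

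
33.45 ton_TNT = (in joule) 1.4e+11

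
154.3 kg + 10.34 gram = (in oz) 5443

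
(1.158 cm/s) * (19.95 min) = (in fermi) 1.386e+16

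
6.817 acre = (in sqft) 2.969e+05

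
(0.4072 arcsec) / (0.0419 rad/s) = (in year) 1.494e-12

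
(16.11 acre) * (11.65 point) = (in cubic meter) 267.9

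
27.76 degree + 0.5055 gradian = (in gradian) 31.35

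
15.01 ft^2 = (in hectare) 0.0001394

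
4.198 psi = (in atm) 0.2857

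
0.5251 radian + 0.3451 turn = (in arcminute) 9259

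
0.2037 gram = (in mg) 203.7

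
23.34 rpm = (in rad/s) 2.444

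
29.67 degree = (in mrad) 517.8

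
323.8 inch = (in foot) 26.98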